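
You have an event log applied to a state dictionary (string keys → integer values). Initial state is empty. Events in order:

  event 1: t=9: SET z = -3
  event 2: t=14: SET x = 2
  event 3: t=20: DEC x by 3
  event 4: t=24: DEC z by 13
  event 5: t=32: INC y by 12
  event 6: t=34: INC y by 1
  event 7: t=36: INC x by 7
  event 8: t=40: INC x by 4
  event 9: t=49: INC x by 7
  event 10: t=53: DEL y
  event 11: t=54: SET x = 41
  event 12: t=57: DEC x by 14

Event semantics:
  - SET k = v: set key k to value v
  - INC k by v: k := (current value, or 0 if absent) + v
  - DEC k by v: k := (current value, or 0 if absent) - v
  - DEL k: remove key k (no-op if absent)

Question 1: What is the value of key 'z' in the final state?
Answer: -16

Derivation:
Track key 'z' through all 12 events:
  event 1 (t=9: SET z = -3): z (absent) -> -3
  event 2 (t=14: SET x = 2): z unchanged
  event 3 (t=20: DEC x by 3): z unchanged
  event 4 (t=24: DEC z by 13): z -3 -> -16
  event 5 (t=32: INC y by 12): z unchanged
  event 6 (t=34: INC y by 1): z unchanged
  event 7 (t=36: INC x by 7): z unchanged
  event 8 (t=40: INC x by 4): z unchanged
  event 9 (t=49: INC x by 7): z unchanged
  event 10 (t=53: DEL y): z unchanged
  event 11 (t=54: SET x = 41): z unchanged
  event 12 (t=57: DEC x by 14): z unchanged
Final: z = -16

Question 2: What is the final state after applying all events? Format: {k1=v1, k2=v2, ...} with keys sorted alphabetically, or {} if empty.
  after event 1 (t=9: SET z = -3): {z=-3}
  after event 2 (t=14: SET x = 2): {x=2, z=-3}
  after event 3 (t=20: DEC x by 3): {x=-1, z=-3}
  after event 4 (t=24: DEC z by 13): {x=-1, z=-16}
  after event 5 (t=32: INC y by 12): {x=-1, y=12, z=-16}
  after event 6 (t=34: INC y by 1): {x=-1, y=13, z=-16}
  after event 7 (t=36: INC x by 7): {x=6, y=13, z=-16}
  after event 8 (t=40: INC x by 4): {x=10, y=13, z=-16}
  after event 9 (t=49: INC x by 7): {x=17, y=13, z=-16}
  after event 10 (t=53: DEL y): {x=17, z=-16}
  after event 11 (t=54: SET x = 41): {x=41, z=-16}
  after event 12 (t=57: DEC x by 14): {x=27, z=-16}

Answer: {x=27, z=-16}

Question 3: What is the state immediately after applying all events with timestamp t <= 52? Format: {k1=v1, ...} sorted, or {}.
Answer: {x=17, y=13, z=-16}

Derivation:
Apply events with t <= 52 (9 events):
  after event 1 (t=9: SET z = -3): {z=-3}
  after event 2 (t=14: SET x = 2): {x=2, z=-3}
  after event 3 (t=20: DEC x by 3): {x=-1, z=-3}
  after event 4 (t=24: DEC z by 13): {x=-1, z=-16}
  after event 5 (t=32: INC y by 12): {x=-1, y=12, z=-16}
  after event 6 (t=34: INC y by 1): {x=-1, y=13, z=-16}
  after event 7 (t=36: INC x by 7): {x=6, y=13, z=-16}
  after event 8 (t=40: INC x by 4): {x=10, y=13, z=-16}
  after event 9 (t=49: INC x by 7): {x=17, y=13, z=-16}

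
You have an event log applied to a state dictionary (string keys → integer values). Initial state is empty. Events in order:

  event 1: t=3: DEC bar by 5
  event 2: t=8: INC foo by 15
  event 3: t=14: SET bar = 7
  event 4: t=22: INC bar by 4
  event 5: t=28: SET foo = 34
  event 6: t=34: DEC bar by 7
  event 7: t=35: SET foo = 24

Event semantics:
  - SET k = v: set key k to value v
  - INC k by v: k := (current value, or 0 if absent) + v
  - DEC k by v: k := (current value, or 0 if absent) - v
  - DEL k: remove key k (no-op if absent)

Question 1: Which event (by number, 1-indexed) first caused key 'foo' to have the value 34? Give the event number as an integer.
Answer: 5

Derivation:
Looking for first event where foo becomes 34:
  event 2: foo = 15
  event 3: foo = 15
  event 4: foo = 15
  event 5: foo 15 -> 34  <-- first match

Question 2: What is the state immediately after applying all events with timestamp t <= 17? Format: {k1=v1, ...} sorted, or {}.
Answer: {bar=7, foo=15}

Derivation:
Apply events with t <= 17 (3 events):
  after event 1 (t=3: DEC bar by 5): {bar=-5}
  after event 2 (t=8: INC foo by 15): {bar=-5, foo=15}
  after event 3 (t=14: SET bar = 7): {bar=7, foo=15}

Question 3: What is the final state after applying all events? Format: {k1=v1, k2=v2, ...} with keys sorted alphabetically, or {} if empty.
  after event 1 (t=3: DEC bar by 5): {bar=-5}
  after event 2 (t=8: INC foo by 15): {bar=-5, foo=15}
  after event 3 (t=14: SET bar = 7): {bar=7, foo=15}
  after event 4 (t=22: INC bar by 4): {bar=11, foo=15}
  after event 5 (t=28: SET foo = 34): {bar=11, foo=34}
  after event 6 (t=34: DEC bar by 7): {bar=4, foo=34}
  after event 7 (t=35: SET foo = 24): {bar=4, foo=24}

Answer: {bar=4, foo=24}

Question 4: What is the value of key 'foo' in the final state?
Track key 'foo' through all 7 events:
  event 1 (t=3: DEC bar by 5): foo unchanged
  event 2 (t=8: INC foo by 15): foo (absent) -> 15
  event 3 (t=14: SET bar = 7): foo unchanged
  event 4 (t=22: INC bar by 4): foo unchanged
  event 5 (t=28: SET foo = 34): foo 15 -> 34
  event 6 (t=34: DEC bar by 7): foo unchanged
  event 7 (t=35: SET foo = 24): foo 34 -> 24
Final: foo = 24

Answer: 24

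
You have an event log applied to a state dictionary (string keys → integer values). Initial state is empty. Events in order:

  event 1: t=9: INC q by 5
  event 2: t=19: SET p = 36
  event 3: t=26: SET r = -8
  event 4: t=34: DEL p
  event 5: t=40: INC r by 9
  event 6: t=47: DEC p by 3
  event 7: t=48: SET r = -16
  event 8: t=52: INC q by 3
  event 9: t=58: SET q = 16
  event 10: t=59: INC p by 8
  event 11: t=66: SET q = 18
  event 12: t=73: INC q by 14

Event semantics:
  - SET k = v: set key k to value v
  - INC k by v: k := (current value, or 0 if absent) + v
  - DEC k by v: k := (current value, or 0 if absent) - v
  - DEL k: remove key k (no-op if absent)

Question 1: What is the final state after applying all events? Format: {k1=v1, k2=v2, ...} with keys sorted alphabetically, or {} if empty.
  after event 1 (t=9: INC q by 5): {q=5}
  after event 2 (t=19: SET p = 36): {p=36, q=5}
  after event 3 (t=26: SET r = -8): {p=36, q=5, r=-8}
  after event 4 (t=34: DEL p): {q=5, r=-8}
  after event 5 (t=40: INC r by 9): {q=5, r=1}
  after event 6 (t=47: DEC p by 3): {p=-3, q=5, r=1}
  after event 7 (t=48: SET r = -16): {p=-3, q=5, r=-16}
  after event 8 (t=52: INC q by 3): {p=-3, q=8, r=-16}
  after event 9 (t=58: SET q = 16): {p=-3, q=16, r=-16}
  after event 10 (t=59: INC p by 8): {p=5, q=16, r=-16}
  after event 11 (t=66: SET q = 18): {p=5, q=18, r=-16}
  after event 12 (t=73: INC q by 14): {p=5, q=32, r=-16}

Answer: {p=5, q=32, r=-16}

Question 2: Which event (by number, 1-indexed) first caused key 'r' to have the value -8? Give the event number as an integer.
Answer: 3

Derivation:
Looking for first event where r becomes -8:
  event 3: r (absent) -> -8  <-- first match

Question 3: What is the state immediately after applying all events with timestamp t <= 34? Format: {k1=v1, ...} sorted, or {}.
Apply events with t <= 34 (4 events):
  after event 1 (t=9: INC q by 5): {q=5}
  after event 2 (t=19: SET p = 36): {p=36, q=5}
  after event 3 (t=26: SET r = -8): {p=36, q=5, r=-8}
  after event 4 (t=34: DEL p): {q=5, r=-8}

Answer: {q=5, r=-8}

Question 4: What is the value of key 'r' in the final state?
Track key 'r' through all 12 events:
  event 1 (t=9: INC q by 5): r unchanged
  event 2 (t=19: SET p = 36): r unchanged
  event 3 (t=26: SET r = -8): r (absent) -> -8
  event 4 (t=34: DEL p): r unchanged
  event 5 (t=40: INC r by 9): r -8 -> 1
  event 6 (t=47: DEC p by 3): r unchanged
  event 7 (t=48: SET r = -16): r 1 -> -16
  event 8 (t=52: INC q by 3): r unchanged
  event 9 (t=58: SET q = 16): r unchanged
  event 10 (t=59: INC p by 8): r unchanged
  event 11 (t=66: SET q = 18): r unchanged
  event 12 (t=73: INC q by 14): r unchanged
Final: r = -16

Answer: -16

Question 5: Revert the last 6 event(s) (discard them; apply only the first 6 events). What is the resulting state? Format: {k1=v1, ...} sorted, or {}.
Keep first 6 events (discard last 6):
  after event 1 (t=9: INC q by 5): {q=5}
  after event 2 (t=19: SET p = 36): {p=36, q=5}
  after event 3 (t=26: SET r = -8): {p=36, q=5, r=-8}
  after event 4 (t=34: DEL p): {q=5, r=-8}
  after event 5 (t=40: INC r by 9): {q=5, r=1}
  after event 6 (t=47: DEC p by 3): {p=-3, q=5, r=1}

Answer: {p=-3, q=5, r=1}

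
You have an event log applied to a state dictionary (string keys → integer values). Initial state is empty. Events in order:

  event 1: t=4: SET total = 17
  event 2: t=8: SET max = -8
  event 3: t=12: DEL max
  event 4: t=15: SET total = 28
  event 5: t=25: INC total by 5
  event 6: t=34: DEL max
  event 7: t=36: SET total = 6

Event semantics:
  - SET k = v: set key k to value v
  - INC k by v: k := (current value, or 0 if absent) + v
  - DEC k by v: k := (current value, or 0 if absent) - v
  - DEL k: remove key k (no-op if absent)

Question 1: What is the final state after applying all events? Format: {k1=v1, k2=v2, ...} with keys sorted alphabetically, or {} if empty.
  after event 1 (t=4: SET total = 17): {total=17}
  after event 2 (t=8: SET max = -8): {max=-8, total=17}
  after event 3 (t=12: DEL max): {total=17}
  after event 4 (t=15: SET total = 28): {total=28}
  after event 5 (t=25: INC total by 5): {total=33}
  after event 6 (t=34: DEL max): {total=33}
  after event 7 (t=36: SET total = 6): {total=6}

Answer: {total=6}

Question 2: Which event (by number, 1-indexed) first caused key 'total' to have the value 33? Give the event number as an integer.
Answer: 5

Derivation:
Looking for first event where total becomes 33:
  event 1: total = 17
  event 2: total = 17
  event 3: total = 17
  event 4: total = 28
  event 5: total 28 -> 33  <-- first match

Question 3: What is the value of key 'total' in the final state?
Answer: 6

Derivation:
Track key 'total' through all 7 events:
  event 1 (t=4: SET total = 17): total (absent) -> 17
  event 2 (t=8: SET max = -8): total unchanged
  event 3 (t=12: DEL max): total unchanged
  event 4 (t=15: SET total = 28): total 17 -> 28
  event 5 (t=25: INC total by 5): total 28 -> 33
  event 6 (t=34: DEL max): total unchanged
  event 7 (t=36: SET total = 6): total 33 -> 6
Final: total = 6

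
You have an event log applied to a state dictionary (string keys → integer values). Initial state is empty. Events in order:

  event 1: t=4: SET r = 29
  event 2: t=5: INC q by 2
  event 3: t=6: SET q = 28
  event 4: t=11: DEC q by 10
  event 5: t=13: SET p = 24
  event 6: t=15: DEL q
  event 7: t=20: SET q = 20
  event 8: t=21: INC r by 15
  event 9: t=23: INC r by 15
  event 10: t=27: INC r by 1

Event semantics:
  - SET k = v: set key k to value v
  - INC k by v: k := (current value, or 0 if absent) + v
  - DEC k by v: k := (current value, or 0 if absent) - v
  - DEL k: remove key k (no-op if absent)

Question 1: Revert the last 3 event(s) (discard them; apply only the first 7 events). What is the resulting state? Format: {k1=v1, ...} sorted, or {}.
Keep first 7 events (discard last 3):
  after event 1 (t=4: SET r = 29): {r=29}
  after event 2 (t=5: INC q by 2): {q=2, r=29}
  after event 3 (t=6: SET q = 28): {q=28, r=29}
  after event 4 (t=11: DEC q by 10): {q=18, r=29}
  after event 5 (t=13: SET p = 24): {p=24, q=18, r=29}
  after event 6 (t=15: DEL q): {p=24, r=29}
  after event 7 (t=20: SET q = 20): {p=24, q=20, r=29}

Answer: {p=24, q=20, r=29}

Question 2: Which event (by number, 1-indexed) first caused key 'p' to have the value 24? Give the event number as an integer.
Looking for first event where p becomes 24:
  event 5: p (absent) -> 24  <-- first match

Answer: 5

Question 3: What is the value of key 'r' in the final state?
Track key 'r' through all 10 events:
  event 1 (t=4: SET r = 29): r (absent) -> 29
  event 2 (t=5: INC q by 2): r unchanged
  event 3 (t=6: SET q = 28): r unchanged
  event 4 (t=11: DEC q by 10): r unchanged
  event 5 (t=13: SET p = 24): r unchanged
  event 6 (t=15: DEL q): r unchanged
  event 7 (t=20: SET q = 20): r unchanged
  event 8 (t=21: INC r by 15): r 29 -> 44
  event 9 (t=23: INC r by 15): r 44 -> 59
  event 10 (t=27: INC r by 1): r 59 -> 60
Final: r = 60

Answer: 60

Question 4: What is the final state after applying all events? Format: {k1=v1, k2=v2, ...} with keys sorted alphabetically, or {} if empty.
Answer: {p=24, q=20, r=60}

Derivation:
  after event 1 (t=4: SET r = 29): {r=29}
  after event 2 (t=5: INC q by 2): {q=2, r=29}
  after event 3 (t=6: SET q = 28): {q=28, r=29}
  after event 4 (t=11: DEC q by 10): {q=18, r=29}
  after event 5 (t=13: SET p = 24): {p=24, q=18, r=29}
  after event 6 (t=15: DEL q): {p=24, r=29}
  after event 7 (t=20: SET q = 20): {p=24, q=20, r=29}
  after event 8 (t=21: INC r by 15): {p=24, q=20, r=44}
  after event 9 (t=23: INC r by 15): {p=24, q=20, r=59}
  after event 10 (t=27: INC r by 1): {p=24, q=20, r=60}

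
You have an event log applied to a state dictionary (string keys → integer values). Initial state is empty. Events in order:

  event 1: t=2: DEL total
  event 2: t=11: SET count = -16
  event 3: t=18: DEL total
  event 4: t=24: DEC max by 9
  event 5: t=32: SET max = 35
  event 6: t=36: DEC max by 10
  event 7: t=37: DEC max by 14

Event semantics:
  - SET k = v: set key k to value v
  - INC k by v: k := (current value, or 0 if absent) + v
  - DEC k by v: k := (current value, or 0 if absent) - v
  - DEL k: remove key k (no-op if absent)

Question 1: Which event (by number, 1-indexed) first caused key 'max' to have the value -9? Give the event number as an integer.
Answer: 4

Derivation:
Looking for first event where max becomes -9:
  event 4: max (absent) -> -9  <-- first match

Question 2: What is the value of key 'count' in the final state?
Track key 'count' through all 7 events:
  event 1 (t=2: DEL total): count unchanged
  event 2 (t=11: SET count = -16): count (absent) -> -16
  event 3 (t=18: DEL total): count unchanged
  event 4 (t=24: DEC max by 9): count unchanged
  event 5 (t=32: SET max = 35): count unchanged
  event 6 (t=36: DEC max by 10): count unchanged
  event 7 (t=37: DEC max by 14): count unchanged
Final: count = -16

Answer: -16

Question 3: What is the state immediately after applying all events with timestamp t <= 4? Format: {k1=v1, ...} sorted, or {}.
Apply events with t <= 4 (1 events):
  after event 1 (t=2: DEL total): {}

Answer: {}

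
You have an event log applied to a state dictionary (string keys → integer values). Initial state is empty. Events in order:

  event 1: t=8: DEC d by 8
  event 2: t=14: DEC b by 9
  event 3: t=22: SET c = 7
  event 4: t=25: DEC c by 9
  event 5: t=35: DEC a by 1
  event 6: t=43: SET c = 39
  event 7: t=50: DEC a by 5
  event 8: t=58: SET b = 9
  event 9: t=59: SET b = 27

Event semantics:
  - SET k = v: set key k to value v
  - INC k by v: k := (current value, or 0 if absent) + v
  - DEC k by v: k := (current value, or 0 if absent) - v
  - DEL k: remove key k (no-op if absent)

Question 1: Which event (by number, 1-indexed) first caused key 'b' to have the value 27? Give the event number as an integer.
Answer: 9

Derivation:
Looking for first event where b becomes 27:
  event 2: b = -9
  event 3: b = -9
  event 4: b = -9
  event 5: b = -9
  event 6: b = -9
  event 7: b = -9
  event 8: b = 9
  event 9: b 9 -> 27  <-- first match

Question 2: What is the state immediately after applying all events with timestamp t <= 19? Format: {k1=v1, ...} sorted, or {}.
Answer: {b=-9, d=-8}

Derivation:
Apply events with t <= 19 (2 events):
  after event 1 (t=8: DEC d by 8): {d=-8}
  after event 2 (t=14: DEC b by 9): {b=-9, d=-8}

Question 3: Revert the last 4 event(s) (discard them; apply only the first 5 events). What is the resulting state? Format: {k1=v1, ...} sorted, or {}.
Answer: {a=-1, b=-9, c=-2, d=-8}

Derivation:
Keep first 5 events (discard last 4):
  after event 1 (t=8: DEC d by 8): {d=-8}
  after event 2 (t=14: DEC b by 9): {b=-9, d=-8}
  after event 3 (t=22: SET c = 7): {b=-9, c=7, d=-8}
  after event 4 (t=25: DEC c by 9): {b=-9, c=-2, d=-8}
  after event 5 (t=35: DEC a by 1): {a=-1, b=-9, c=-2, d=-8}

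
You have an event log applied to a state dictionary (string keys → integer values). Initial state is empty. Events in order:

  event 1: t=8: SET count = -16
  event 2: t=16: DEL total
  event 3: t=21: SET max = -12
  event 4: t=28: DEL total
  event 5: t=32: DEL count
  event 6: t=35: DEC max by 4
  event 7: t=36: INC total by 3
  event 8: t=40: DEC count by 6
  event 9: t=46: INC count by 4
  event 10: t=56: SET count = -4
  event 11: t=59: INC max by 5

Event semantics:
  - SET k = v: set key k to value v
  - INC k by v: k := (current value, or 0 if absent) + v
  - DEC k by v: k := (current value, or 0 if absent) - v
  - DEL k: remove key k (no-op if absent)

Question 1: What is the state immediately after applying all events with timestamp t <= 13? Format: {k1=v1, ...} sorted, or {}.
Answer: {count=-16}

Derivation:
Apply events with t <= 13 (1 events):
  after event 1 (t=8: SET count = -16): {count=-16}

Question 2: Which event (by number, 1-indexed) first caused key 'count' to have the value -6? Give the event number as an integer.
Looking for first event where count becomes -6:
  event 1: count = -16
  event 2: count = -16
  event 3: count = -16
  event 4: count = -16
  event 5: count = (absent)
  event 8: count (absent) -> -6  <-- first match

Answer: 8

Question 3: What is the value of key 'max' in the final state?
Track key 'max' through all 11 events:
  event 1 (t=8: SET count = -16): max unchanged
  event 2 (t=16: DEL total): max unchanged
  event 3 (t=21: SET max = -12): max (absent) -> -12
  event 4 (t=28: DEL total): max unchanged
  event 5 (t=32: DEL count): max unchanged
  event 6 (t=35: DEC max by 4): max -12 -> -16
  event 7 (t=36: INC total by 3): max unchanged
  event 8 (t=40: DEC count by 6): max unchanged
  event 9 (t=46: INC count by 4): max unchanged
  event 10 (t=56: SET count = -4): max unchanged
  event 11 (t=59: INC max by 5): max -16 -> -11
Final: max = -11

Answer: -11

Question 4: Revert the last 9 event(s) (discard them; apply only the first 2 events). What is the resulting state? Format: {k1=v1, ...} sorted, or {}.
Answer: {count=-16}

Derivation:
Keep first 2 events (discard last 9):
  after event 1 (t=8: SET count = -16): {count=-16}
  after event 2 (t=16: DEL total): {count=-16}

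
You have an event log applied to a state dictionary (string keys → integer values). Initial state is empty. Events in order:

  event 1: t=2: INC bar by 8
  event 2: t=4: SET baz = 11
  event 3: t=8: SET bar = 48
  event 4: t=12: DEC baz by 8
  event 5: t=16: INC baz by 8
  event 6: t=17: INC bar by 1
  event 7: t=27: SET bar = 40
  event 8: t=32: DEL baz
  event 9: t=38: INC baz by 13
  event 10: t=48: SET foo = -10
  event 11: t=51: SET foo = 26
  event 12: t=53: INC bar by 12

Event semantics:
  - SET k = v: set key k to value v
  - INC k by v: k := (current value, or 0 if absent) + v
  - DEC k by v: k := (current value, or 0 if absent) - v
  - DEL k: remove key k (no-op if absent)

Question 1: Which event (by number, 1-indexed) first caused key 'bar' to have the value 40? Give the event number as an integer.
Answer: 7

Derivation:
Looking for first event where bar becomes 40:
  event 1: bar = 8
  event 2: bar = 8
  event 3: bar = 48
  event 4: bar = 48
  event 5: bar = 48
  event 6: bar = 49
  event 7: bar 49 -> 40  <-- first match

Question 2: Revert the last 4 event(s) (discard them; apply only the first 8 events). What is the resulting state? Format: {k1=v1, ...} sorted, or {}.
Keep first 8 events (discard last 4):
  after event 1 (t=2: INC bar by 8): {bar=8}
  after event 2 (t=4: SET baz = 11): {bar=8, baz=11}
  after event 3 (t=8: SET bar = 48): {bar=48, baz=11}
  after event 4 (t=12: DEC baz by 8): {bar=48, baz=3}
  after event 5 (t=16: INC baz by 8): {bar=48, baz=11}
  after event 6 (t=17: INC bar by 1): {bar=49, baz=11}
  after event 7 (t=27: SET bar = 40): {bar=40, baz=11}
  after event 8 (t=32: DEL baz): {bar=40}

Answer: {bar=40}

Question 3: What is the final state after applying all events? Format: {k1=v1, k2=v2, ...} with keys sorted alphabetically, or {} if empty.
Answer: {bar=52, baz=13, foo=26}

Derivation:
  after event 1 (t=2: INC bar by 8): {bar=8}
  after event 2 (t=4: SET baz = 11): {bar=8, baz=11}
  after event 3 (t=8: SET bar = 48): {bar=48, baz=11}
  after event 4 (t=12: DEC baz by 8): {bar=48, baz=3}
  after event 5 (t=16: INC baz by 8): {bar=48, baz=11}
  after event 6 (t=17: INC bar by 1): {bar=49, baz=11}
  after event 7 (t=27: SET bar = 40): {bar=40, baz=11}
  after event 8 (t=32: DEL baz): {bar=40}
  after event 9 (t=38: INC baz by 13): {bar=40, baz=13}
  after event 10 (t=48: SET foo = -10): {bar=40, baz=13, foo=-10}
  after event 11 (t=51: SET foo = 26): {bar=40, baz=13, foo=26}
  after event 12 (t=53: INC bar by 12): {bar=52, baz=13, foo=26}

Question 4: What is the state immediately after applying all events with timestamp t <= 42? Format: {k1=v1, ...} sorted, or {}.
Apply events with t <= 42 (9 events):
  after event 1 (t=2: INC bar by 8): {bar=8}
  after event 2 (t=4: SET baz = 11): {bar=8, baz=11}
  after event 3 (t=8: SET bar = 48): {bar=48, baz=11}
  after event 4 (t=12: DEC baz by 8): {bar=48, baz=3}
  after event 5 (t=16: INC baz by 8): {bar=48, baz=11}
  after event 6 (t=17: INC bar by 1): {bar=49, baz=11}
  after event 7 (t=27: SET bar = 40): {bar=40, baz=11}
  after event 8 (t=32: DEL baz): {bar=40}
  after event 9 (t=38: INC baz by 13): {bar=40, baz=13}

Answer: {bar=40, baz=13}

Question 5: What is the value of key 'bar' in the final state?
Track key 'bar' through all 12 events:
  event 1 (t=2: INC bar by 8): bar (absent) -> 8
  event 2 (t=4: SET baz = 11): bar unchanged
  event 3 (t=8: SET bar = 48): bar 8 -> 48
  event 4 (t=12: DEC baz by 8): bar unchanged
  event 5 (t=16: INC baz by 8): bar unchanged
  event 6 (t=17: INC bar by 1): bar 48 -> 49
  event 7 (t=27: SET bar = 40): bar 49 -> 40
  event 8 (t=32: DEL baz): bar unchanged
  event 9 (t=38: INC baz by 13): bar unchanged
  event 10 (t=48: SET foo = -10): bar unchanged
  event 11 (t=51: SET foo = 26): bar unchanged
  event 12 (t=53: INC bar by 12): bar 40 -> 52
Final: bar = 52

Answer: 52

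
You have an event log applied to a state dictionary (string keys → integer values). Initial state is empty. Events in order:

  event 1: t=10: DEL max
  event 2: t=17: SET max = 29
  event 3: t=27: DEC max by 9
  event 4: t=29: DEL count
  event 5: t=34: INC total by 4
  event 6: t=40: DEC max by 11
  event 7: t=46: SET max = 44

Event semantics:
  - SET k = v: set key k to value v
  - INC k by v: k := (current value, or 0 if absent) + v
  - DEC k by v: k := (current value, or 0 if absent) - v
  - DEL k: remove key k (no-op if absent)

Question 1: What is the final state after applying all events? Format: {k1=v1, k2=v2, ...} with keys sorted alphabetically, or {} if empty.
  after event 1 (t=10: DEL max): {}
  after event 2 (t=17: SET max = 29): {max=29}
  after event 3 (t=27: DEC max by 9): {max=20}
  after event 4 (t=29: DEL count): {max=20}
  after event 5 (t=34: INC total by 4): {max=20, total=4}
  after event 6 (t=40: DEC max by 11): {max=9, total=4}
  after event 7 (t=46: SET max = 44): {max=44, total=4}

Answer: {max=44, total=4}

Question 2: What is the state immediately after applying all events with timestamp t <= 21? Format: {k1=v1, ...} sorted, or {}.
Answer: {max=29}

Derivation:
Apply events with t <= 21 (2 events):
  after event 1 (t=10: DEL max): {}
  after event 2 (t=17: SET max = 29): {max=29}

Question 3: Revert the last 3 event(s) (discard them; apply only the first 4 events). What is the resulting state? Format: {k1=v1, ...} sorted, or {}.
Keep first 4 events (discard last 3):
  after event 1 (t=10: DEL max): {}
  after event 2 (t=17: SET max = 29): {max=29}
  after event 3 (t=27: DEC max by 9): {max=20}
  after event 4 (t=29: DEL count): {max=20}

Answer: {max=20}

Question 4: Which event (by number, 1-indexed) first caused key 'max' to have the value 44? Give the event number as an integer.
Looking for first event where max becomes 44:
  event 2: max = 29
  event 3: max = 20
  event 4: max = 20
  event 5: max = 20
  event 6: max = 9
  event 7: max 9 -> 44  <-- first match

Answer: 7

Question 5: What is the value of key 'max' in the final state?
Answer: 44

Derivation:
Track key 'max' through all 7 events:
  event 1 (t=10: DEL max): max (absent) -> (absent)
  event 2 (t=17: SET max = 29): max (absent) -> 29
  event 3 (t=27: DEC max by 9): max 29 -> 20
  event 4 (t=29: DEL count): max unchanged
  event 5 (t=34: INC total by 4): max unchanged
  event 6 (t=40: DEC max by 11): max 20 -> 9
  event 7 (t=46: SET max = 44): max 9 -> 44
Final: max = 44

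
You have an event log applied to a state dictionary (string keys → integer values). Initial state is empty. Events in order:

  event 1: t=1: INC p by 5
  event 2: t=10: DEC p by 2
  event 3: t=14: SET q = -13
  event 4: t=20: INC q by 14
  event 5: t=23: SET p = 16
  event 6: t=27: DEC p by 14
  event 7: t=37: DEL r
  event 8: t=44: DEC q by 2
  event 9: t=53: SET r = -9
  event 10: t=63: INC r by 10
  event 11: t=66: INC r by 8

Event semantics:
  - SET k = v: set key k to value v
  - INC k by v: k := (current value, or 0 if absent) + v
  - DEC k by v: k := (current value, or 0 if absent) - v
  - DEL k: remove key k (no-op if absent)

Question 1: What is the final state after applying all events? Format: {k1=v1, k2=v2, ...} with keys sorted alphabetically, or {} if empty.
  after event 1 (t=1: INC p by 5): {p=5}
  after event 2 (t=10: DEC p by 2): {p=3}
  after event 3 (t=14: SET q = -13): {p=3, q=-13}
  after event 4 (t=20: INC q by 14): {p=3, q=1}
  after event 5 (t=23: SET p = 16): {p=16, q=1}
  after event 6 (t=27: DEC p by 14): {p=2, q=1}
  after event 7 (t=37: DEL r): {p=2, q=1}
  after event 8 (t=44: DEC q by 2): {p=2, q=-1}
  after event 9 (t=53: SET r = -9): {p=2, q=-1, r=-9}
  after event 10 (t=63: INC r by 10): {p=2, q=-1, r=1}
  after event 11 (t=66: INC r by 8): {p=2, q=-1, r=9}

Answer: {p=2, q=-1, r=9}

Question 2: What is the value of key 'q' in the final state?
Track key 'q' through all 11 events:
  event 1 (t=1: INC p by 5): q unchanged
  event 2 (t=10: DEC p by 2): q unchanged
  event 3 (t=14: SET q = -13): q (absent) -> -13
  event 4 (t=20: INC q by 14): q -13 -> 1
  event 5 (t=23: SET p = 16): q unchanged
  event 6 (t=27: DEC p by 14): q unchanged
  event 7 (t=37: DEL r): q unchanged
  event 8 (t=44: DEC q by 2): q 1 -> -1
  event 9 (t=53: SET r = -9): q unchanged
  event 10 (t=63: INC r by 10): q unchanged
  event 11 (t=66: INC r by 8): q unchanged
Final: q = -1

Answer: -1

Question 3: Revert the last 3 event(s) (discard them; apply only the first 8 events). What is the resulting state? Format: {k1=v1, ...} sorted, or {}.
Keep first 8 events (discard last 3):
  after event 1 (t=1: INC p by 5): {p=5}
  after event 2 (t=10: DEC p by 2): {p=3}
  after event 3 (t=14: SET q = -13): {p=3, q=-13}
  after event 4 (t=20: INC q by 14): {p=3, q=1}
  after event 5 (t=23: SET p = 16): {p=16, q=1}
  after event 6 (t=27: DEC p by 14): {p=2, q=1}
  after event 7 (t=37: DEL r): {p=2, q=1}
  after event 8 (t=44: DEC q by 2): {p=2, q=-1}

Answer: {p=2, q=-1}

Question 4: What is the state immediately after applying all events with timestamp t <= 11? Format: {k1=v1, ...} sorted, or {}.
Apply events with t <= 11 (2 events):
  after event 1 (t=1: INC p by 5): {p=5}
  after event 2 (t=10: DEC p by 2): {p=3}

Answer: {p=3}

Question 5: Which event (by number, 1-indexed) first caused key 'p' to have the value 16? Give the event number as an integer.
Looking for first event where p becomes 16:
  event 1: p = 5
  event 2: p = 3
  event 3: p = 3
  event 4: p = 3
  event 5: p 3 -> 16  <-- first match

Answer: 5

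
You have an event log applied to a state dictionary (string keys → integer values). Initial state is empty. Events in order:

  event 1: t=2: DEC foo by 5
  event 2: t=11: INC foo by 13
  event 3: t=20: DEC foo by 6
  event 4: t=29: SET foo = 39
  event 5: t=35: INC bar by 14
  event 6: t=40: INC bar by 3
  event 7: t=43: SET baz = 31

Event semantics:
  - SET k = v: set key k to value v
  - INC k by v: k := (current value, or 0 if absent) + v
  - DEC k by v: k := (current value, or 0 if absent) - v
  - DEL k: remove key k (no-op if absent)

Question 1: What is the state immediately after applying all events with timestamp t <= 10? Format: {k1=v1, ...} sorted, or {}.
Answer: {foo=-5}

Derivation:
Apply events with t <= 10 (1 events):
  after event 1 (t=2: DEC foo by 5): {foo=-5}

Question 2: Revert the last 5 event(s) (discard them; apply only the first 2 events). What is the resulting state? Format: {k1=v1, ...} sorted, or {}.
Keep first 2 events (discard last 5):
  after event 1 (t=2: DEC foo by 5): {foo=-5}
  after event 2 (t=11: INC foo by 13): {foo=8}

Answer: {foo=8}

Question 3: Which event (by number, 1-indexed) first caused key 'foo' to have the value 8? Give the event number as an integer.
Looking for first event where foo becomes 8:
  event 1: foo = -5
  event 2: foo -5 -> 8  <-- first match

Answer: 2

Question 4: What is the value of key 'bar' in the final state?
Answer: 17

Derivation:
Track key 'bar' through all 7 events:
  event 1 (t=2: DEC foo by 5): bar unchanged
  event 2 (t=11: INC foo by 13): bar unchanged
  event 3 (t=20: DEC foo by 6): bar unchanged
  event 4 (t=29: SET foo = 39): bar unchanged
  event 5 (t=35: INC bar by 14): bar (absent) -> 14
  event 6 (t=40: INC bar by 3): bar 14 -> 17
  event 7 (t=43: SET baz = 31): bar unchanged
Final: bar = 17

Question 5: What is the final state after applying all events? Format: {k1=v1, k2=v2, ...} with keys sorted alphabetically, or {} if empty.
  after event 1 (t=2: DEC foo by 5): {foo=-5}
  after event 2 (t=11: INC foo by 13): {foo=8}
  after event 3 (t=20: DEC foo by 6): {foo=2}
  after event 4 (t=29: SET foo = 39): {foo=39}
  after event 5 (t=35: INC bar by 14): {bar=14, foo=39}
  after event 6 (t=40: INC bar by 3): {bar=17, foo=39}
  after event 7 (t=43: SET baz = 31): {bar=17, baz=31, foo=39}

Answer: {bar=17, baz=31, foo=39}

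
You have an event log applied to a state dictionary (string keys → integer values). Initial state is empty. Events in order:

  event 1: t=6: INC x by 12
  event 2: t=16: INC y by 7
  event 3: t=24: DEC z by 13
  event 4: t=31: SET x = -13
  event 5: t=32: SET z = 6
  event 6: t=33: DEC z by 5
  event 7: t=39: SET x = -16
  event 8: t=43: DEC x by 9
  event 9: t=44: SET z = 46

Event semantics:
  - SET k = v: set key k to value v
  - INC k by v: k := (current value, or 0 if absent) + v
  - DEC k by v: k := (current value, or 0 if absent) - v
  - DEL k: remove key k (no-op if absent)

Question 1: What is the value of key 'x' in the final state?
Answer: -25

Derivation:
Track key 'x' through all 9 events:
  event 1 (t=6: INC x by 12): x (absent) -> 12
  event 2 (t=16: INC y by 7): x unchanged
  event 3 (t=24: DEC z by 13): x unchanged
  event 4 (t=31: SET x = -13): x 12 -> -13
  event 5 (t=32: SET z = 6): x unchanged
  event 6 (t=33: DEC z by 5): x unchanged
  event 7 (t=39: SET x = -16): x -13 -> -16
  event 8 (t=43: DEC x by 9): x -16 -> -25
  event 9 (t=44: SET z = 46): x unchanged
Final: x = -25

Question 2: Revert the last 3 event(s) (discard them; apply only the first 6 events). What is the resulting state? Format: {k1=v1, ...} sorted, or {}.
Keep first 6 events (discard last 3):
  after event 1 (t=6: INC x by 12): {x=12}
  after event 2 (t=16: INC y by 7): {x=12, y=7}
  after event 3 (t=24: DEC z by 13): {x=12, y=7, z=-13}
  after event 4 (t=31: SET x = -13): {x=-13, y=7, z=-13}
  after event 5 (t=32: SET z = 6): {x=-13, y=7, z=6}
  after event 6 (t=33: DEC z by 5): {x=-13, y=7, z=1}

Answer: {x=-13, y=7, z=1}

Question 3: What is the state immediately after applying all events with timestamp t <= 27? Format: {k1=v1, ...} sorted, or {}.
Apply events with t <= 27 (3 events):
  after event 1 (t=6: INC x by 12): {x=12}
  after event 2 (t=16: INC y by 7): {x=12, y=7}
  after event 3 (t=24: DEC z by 13): {x=12, y=7, z=-13}

Answer: {x=12, y=7, z=-13}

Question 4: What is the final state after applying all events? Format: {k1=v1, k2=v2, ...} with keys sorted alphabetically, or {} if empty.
Answer: {x=-25, y=7, z=46}

Derivation:
  after event 1 (t=6: INC x by 12): {x=12}
  after event 2 (t=16: INC y by 7): {x=12, y=7}
  after event 3 (t=24: DEC z by 13): {x=12, y=7, z=-13}
  after event 4 (t=31: SET x = -13): {x=-13, y=7, z=-13}
  after event 5 (t=32: SET z = 6): {x=-13, y=7, z=6}
  after event 6 (t=33: DEC z by 5): {x=-13, y=7, z=1}
  after event 7 (t=39: SET x = -16): {x=-16, y=7, z=1}
  after event 8 (t=43: DEC x by 9): {x=-25, y=7, z=1}
  after event 9 (t=44: SET z = 46): {x=-25, y=7, z=46}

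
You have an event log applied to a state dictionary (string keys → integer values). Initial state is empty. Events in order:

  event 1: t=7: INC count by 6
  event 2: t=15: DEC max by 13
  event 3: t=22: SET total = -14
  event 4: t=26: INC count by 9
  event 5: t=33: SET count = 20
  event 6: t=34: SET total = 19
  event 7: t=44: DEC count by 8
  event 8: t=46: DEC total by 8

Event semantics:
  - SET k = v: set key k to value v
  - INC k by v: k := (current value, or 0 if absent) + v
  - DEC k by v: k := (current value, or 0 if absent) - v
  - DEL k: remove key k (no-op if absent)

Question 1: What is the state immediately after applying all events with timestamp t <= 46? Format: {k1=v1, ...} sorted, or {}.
Apply events with t <= 46 (8 events):
  after event 1 (t=7: INC count by 6): {count=6}
  after event 2 (t=15: DEC max by 13): {count=6, max=-13}
  after event 3 (t=22: SET total = -14): {count=6, max=-13, total=-14}
  after event 4 (t=26: INC count by 9): {count=15, max=-13, total=-14}
  after event 5 (t=33: SET count = 20): {count=20, max=-13, total=-14}
  after event 6 (t=34: SET total = 19): {count=20, max=-13, total=19}
  after event 7 (t=44: DEC count by 8): {count=12, max=-13, total=19}
  after event 8 (t=46: DEC total by 8): {count=12, max=-13, total=11}

Answer: {count=12, max=-13, total=11}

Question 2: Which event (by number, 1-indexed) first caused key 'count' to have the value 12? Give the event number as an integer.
Answer: 7

Derivation:
Looking for first event where count becomes 12:
  event 1: count = 6
  event 2: count = 6
  event 3: count = 6
  event 4: count = 15
  event 5: count = 20
  event 6: count = 20
  event 7: count 20 -> 12  <-- first match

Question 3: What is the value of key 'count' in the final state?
Track key 'count' through all 8 events:
  event 1 (t=7: INC count by 6): count (absent) -> 6
  event 2 (t=15: DEC max by 13): count unchanged
  event 3 (t=22: SET total = -14): count unchanged
  event 4 (t=26: INC count by 9): count 6 -> 15
  event 5 (t=33: SET count = 20): count 15 -> 20
  event 6 (t=34: SET total = 19): count unchanged
  event 7 (t=44: DEC count by 8): count 20 -> 12
  event 8 (t=46: DEC total by 8): count unchanged
Final: count = 12

Answer: 12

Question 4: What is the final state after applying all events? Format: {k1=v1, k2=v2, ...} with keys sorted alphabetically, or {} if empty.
Answer: {count=12, max=-13, total=11}

Derivation:
  after event 1 (t=7: INC count by 6): {count=6}
  after event 2 (t=15: DEC max by 13): {count=6, max=-13}
  after event 3 (t=22: SET total = -14): {count=6, max=-13, total=-14}
  after event 4 (t=26: INC count by 9): {count=15, max=-13, total=-14}
  after event 5 (t=33: SET count = 20): {count=20, max=-13, total=-14}
  after event 6 (t=34: SET total = 19): {count=20, max=-13, total=19}
  after event 7 (t=44: DEC count by 8): {count=12, max=-13, total=19}
  after event 8 (t=46: DEC total by 8): {count=12, max=-13, total=11}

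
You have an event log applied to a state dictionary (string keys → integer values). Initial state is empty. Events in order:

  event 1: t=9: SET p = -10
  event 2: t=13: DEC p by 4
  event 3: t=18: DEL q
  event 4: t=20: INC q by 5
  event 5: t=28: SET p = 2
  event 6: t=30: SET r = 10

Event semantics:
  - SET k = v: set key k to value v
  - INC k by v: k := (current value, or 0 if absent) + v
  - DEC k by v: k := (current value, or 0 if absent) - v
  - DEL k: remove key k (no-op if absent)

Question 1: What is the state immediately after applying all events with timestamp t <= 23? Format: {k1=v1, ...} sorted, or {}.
Answer: {p=-14, q=5}

Derivation:
Apply events with t <= 23 (4 events):
  after event 1 (t=9: SET p = -10): {p=-10}
  after event 2 (t=13: DEC p by 4): {p=-14}
  after event 3 (t=18: DEL q): {p=-14}
  after event 4 (t=20: INC q by 5): {p=-14, q=5}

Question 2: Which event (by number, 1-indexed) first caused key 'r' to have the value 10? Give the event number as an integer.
Looking for first event where r becomes 10:
  event 6: r (absent) -> 10  <-- first match

Answer: 6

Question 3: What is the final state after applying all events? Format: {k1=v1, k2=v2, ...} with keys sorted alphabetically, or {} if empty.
Answer: {p=2, q=5, r=10}

Derivation:
  after event 1 (t=9: SET p = -10): {p=-10}
  after event 2 (t=13: DEC p by 4): {p=-14}
  after event 3 (t=18: DEL q): {p=-14}
  after event 4 (t=20: INC q by 5): {p=-14, q=5}
  after event 5 (t=28: SET p = 2): {p=2, q=5}
  after event 6 (t=30: SET r = 10): {p=2, q=5, r=10}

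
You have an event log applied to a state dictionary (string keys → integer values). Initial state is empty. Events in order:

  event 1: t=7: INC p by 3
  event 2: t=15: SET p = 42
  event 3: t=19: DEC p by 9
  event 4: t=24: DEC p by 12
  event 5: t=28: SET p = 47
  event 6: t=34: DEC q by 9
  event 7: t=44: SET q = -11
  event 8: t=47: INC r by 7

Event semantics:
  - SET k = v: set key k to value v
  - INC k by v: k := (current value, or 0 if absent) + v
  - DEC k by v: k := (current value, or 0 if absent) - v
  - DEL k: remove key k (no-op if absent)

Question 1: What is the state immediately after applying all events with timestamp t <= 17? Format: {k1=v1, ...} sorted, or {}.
Answer: {p=42}

Derivation:
Apply events with t <= 17 (2 events):
  after event 1 (t=7: INC p by 3): {p=3}
  after event 2 (t=15: SET p = 42): {p=42}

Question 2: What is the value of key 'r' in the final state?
Answer: 7

Derivation:
Track key 'r' through all 8 events:
  event 1 (t=7: INC p by 3): r unchanged
  event 2 (t=15: SET p = 42): r unchanged
  event 3 (t=19: DEC p by 9): r unchanged
  event 4 (t=24: DEC p by 12): r unchanged
  event 5 (t=28: SET p = 47): r unchanged
  event 6 (t=34: DEC q by 9): r unchanged
  event 7 (t=44: SET q = -11): r unchanged
  event 8 (t=47: INC r by 7): r (absent) -> 7
Final: r = 7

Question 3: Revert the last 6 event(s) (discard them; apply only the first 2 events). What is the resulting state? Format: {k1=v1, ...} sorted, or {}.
Keep first 2 events (discard last 6):
  after event 1 (t=7: INC p by 3): {p=3}
  after event 2 (t=15: SET p = 42): {p=42}

Answer: {p=42}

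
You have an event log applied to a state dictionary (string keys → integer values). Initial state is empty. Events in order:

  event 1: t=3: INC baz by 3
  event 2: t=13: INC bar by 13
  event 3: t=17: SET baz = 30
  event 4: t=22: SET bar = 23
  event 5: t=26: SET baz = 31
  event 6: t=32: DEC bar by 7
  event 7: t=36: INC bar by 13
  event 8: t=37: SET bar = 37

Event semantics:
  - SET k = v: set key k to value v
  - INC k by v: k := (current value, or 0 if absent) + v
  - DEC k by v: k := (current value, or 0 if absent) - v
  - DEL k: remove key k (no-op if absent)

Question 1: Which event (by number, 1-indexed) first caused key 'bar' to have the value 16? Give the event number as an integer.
Looking for first event where bar becomes 16:
  event 2: bar = 13
  event 3: bar = 13
  event 4: bar = 23
  event 5: bar = 23
  event 6: bar 23 -> 16  <-- first match

Answer: 6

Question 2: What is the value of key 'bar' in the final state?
Answer: 37

Derivation:
Track key 'bar' through all 8 events:
  event 1 (t=3: INC baz by 3): bar unchanged
  event 2 (t=13: INC bar by 13): bar (absent) -> 13
  event 3 (t=17: SET baz = 30): bar unchanged
  event 4 (t=22: SET bar = 23): bar 13 -> 23
  event 5 (t=26: SET baz = 31): bar unchanged
  event 6 (t=32: DEC bar by 7): bar 23 -> 16
  event 7 (t=36: INC bar by 13): bar 16 -> 29
  event 8 (t=37: SET bar = 37): bar 29 -> 37
Final: bar = 37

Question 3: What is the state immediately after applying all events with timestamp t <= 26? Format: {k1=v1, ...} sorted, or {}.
Apply events with t <= 26 (5 events):
  after event 1 (t=3: INC baz by 3): {baz=3}
  after event 2 (t=13: INC bar by 13): {bar=13, baz=3}
  after event 3 (t=17: SET baz = 30): {bar=13, baz=30}
  after event 4 (t=22: SET bar = 23): {bar=23, baz=30}
  after event 5 (t=26: SET baz = 31): {bar=23, baz=31}

Answer: {bar=23, baz=31}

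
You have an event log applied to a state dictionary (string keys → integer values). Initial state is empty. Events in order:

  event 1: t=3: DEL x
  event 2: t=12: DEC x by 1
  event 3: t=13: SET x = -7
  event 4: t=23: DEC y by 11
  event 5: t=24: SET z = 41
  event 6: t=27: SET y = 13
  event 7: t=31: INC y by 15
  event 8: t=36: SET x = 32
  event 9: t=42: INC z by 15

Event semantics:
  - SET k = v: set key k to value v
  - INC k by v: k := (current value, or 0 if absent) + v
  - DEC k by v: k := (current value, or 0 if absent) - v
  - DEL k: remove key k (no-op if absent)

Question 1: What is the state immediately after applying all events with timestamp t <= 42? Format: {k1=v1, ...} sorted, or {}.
Apply events with t <= 42 (9 events):
  after event 1 (t=3: DEL x): {}
  after event 2 (t=12: DEC x by 1): {x=-1}
  after event 3 (t=13: SET x = -7): {x=-7}
  after event 4 (t=23: DEC y by 11): {x=-7, y=-11}
  after event 5 (t=24: SET z = 41): {x=-7, y=-11, z=41}
  after event 6 (t=27: SET y = 13): {x=-7, y=13, z=41}
  after event 7 (t=31: INC y by 15): {x=-7, y=28, z=41}
  after event 8 (t=36: SET x = 32): {x=32, y=28, z=41}
  after event 9 (t=42: INC z by 15): {x=32, y=28, z=56}

Answer: {x=32, y=28, z=56}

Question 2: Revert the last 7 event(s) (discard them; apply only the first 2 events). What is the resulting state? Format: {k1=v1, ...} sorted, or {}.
Keep first 2 events (discard last 7):
  after event 1 (t=3: DEL x): {}
  after event 2 (t=12: DEC x by 1): {x=-1}

Answer: {x=-1}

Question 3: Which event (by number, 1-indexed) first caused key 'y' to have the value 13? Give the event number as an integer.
Looking for first event where y becomes 13:
  event 4: y = -11
  event 5: y = -11
  event 6: y -11 -> 13  <-- first match

Answer: 6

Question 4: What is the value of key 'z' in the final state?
Answer: 56

Derivation:
Track key 'z' through all 9 events:
  event 1 (t=3: DEL x): z unchanged
  event 2 (t=12: DEC x by 1): z unchanged
  event 3 (t=13: SET x = -7): z unchanged
  event 4 (t=23: DEC y by 11): z unchanged
  event 5 (t=24: SET z = 41): z (absent) -> 41
  event 6 (t=27: SET y = 13): z unchanged
  event 7 (t=31: INC y by 15): z unchanged
  event 8 (t=36: SET x = 32): z unchanged
  event 9 (t=42: INC z by 15): z 41 -> 56
Final: z = 56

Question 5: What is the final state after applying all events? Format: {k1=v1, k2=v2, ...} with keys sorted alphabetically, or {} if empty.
Answer: {x=32, y=28, z=56}

Derivation:
  after event 1 (t=3: DEL x): {}
  after event 2 (t=12: DEC x by 1): {x=-1}
  after event 3 (t=13: SET x = -7): {x=-7}
  after event 4 (t=23: DEC y by 11): {x=-7, y=-11}
  after event 5 (t=24: SET z = 41): {x=-7, y=-11, z=41}
  after event 6 (t=27: SET y = 13): {x=-7, y=13, z=41}
  after event 7 (t=31: INC y by 15): {x=-7, y=28, z=41}
  after event 8 (t=36: SET x = 32): {x=32, y=28, z=41}
  after event 9 (t=42: INC z by 15): {x=32, y=28, z=56}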